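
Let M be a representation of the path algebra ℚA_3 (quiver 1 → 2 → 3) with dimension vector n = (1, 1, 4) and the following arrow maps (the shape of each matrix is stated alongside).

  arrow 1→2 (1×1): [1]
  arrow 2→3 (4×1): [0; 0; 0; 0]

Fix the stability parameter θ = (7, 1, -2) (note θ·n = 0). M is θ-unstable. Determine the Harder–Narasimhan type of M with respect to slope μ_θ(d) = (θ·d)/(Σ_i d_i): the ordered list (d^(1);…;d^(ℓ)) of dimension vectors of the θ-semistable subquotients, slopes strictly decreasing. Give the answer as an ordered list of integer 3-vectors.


Via rank(M_{q-1}∘⋯∘M_p): M ≅ I[1,2], I[3,3]^4.
μ_θ-semistable layers: μ^(1)=4; μ^(2)=-2

((1, 1, 0); (0, 0, 4))


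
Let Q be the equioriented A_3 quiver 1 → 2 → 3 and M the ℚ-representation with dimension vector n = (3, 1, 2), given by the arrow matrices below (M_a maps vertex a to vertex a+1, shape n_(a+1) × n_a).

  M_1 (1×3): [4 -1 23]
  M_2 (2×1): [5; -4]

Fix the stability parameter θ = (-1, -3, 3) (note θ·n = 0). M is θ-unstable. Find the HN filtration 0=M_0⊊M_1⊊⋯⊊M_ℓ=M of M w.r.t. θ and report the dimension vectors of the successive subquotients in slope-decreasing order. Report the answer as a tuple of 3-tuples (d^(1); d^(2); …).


Via rank(M_{q-1}∘⋯∘M_p): M ≅ I[1,1]^2, I[1,3], I[3,3].
μ_θ-semistable layers: μ^(1)=3; μ^(2)=-1; μ^(3)=-2

((0, 0, 2); (2, 0, 0); (1, 1, 0))


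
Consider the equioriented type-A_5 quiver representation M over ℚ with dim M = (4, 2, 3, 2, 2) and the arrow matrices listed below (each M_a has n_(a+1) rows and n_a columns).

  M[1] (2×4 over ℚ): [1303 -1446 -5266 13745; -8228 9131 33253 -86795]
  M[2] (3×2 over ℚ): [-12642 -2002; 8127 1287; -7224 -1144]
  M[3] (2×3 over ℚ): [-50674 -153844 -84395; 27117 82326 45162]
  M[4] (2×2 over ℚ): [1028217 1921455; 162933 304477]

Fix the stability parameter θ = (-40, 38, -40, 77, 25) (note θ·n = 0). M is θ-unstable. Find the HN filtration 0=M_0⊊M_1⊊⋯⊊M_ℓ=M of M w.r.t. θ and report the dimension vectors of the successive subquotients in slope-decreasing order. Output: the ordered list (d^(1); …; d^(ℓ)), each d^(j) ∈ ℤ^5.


Interval decomposition of M: I[1,1]^2, I[1,2], I[1,3], I[3,5]^2.
HN type (ℓ=4): μ^(1)=51; μ^(2)=38; μ^(3)=-1; μ^(4)=-40

((0, 0, 0, 2, 2); (0, 1, 0, 0, 0); (0, 1, 1, 0, 0); (4, 0, 2, 0, 0))


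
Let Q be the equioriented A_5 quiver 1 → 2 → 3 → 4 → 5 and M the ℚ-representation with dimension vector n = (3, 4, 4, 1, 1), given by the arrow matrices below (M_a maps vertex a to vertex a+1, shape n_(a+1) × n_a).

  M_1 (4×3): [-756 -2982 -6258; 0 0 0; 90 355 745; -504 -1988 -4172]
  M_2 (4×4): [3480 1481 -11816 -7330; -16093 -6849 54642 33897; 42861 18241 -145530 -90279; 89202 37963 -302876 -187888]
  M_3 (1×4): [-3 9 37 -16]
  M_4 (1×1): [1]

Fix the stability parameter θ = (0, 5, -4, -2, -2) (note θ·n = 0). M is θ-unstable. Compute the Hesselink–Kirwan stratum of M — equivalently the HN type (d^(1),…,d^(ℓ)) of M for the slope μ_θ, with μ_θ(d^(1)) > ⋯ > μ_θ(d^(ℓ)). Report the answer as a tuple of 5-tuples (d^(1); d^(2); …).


Interval decomposition of M: I[1,1]^2, I[1,2], I[2,3]^2, I[2,5], I[3,3].
HN type (ℓ=5): μ^(1)=5; μ^(2)=1/2; μ^(3)=0; μ^(4)=-3/4; μ^(5)=-4

((0, 1, 0, 0, 0); (0, 2, 2, 0, 0); (3, 0, 0, 0, 0); (0, 1, 1, 1, 1); (0, 0, 1, 0, 0))


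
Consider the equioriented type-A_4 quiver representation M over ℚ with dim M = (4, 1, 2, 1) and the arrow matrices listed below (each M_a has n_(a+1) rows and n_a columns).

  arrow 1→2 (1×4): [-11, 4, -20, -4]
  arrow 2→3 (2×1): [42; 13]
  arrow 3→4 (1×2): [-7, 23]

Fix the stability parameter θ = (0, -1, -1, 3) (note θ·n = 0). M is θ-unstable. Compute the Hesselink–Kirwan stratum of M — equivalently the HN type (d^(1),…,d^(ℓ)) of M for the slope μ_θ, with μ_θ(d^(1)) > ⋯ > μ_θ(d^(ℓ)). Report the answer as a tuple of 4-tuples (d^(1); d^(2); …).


Interval decomposition of M: I[1,1]^3, I[1,4], I[3,3].
HN type (ℓ=4): μ^(1)=3; μ^(2)=0; μ^(3)=-2/3; μ^(4)=-1

((0, 0, 0, 1); (3, 0, 0, 0); (1, 1, 1, 0); (0, 0, 1, 0))


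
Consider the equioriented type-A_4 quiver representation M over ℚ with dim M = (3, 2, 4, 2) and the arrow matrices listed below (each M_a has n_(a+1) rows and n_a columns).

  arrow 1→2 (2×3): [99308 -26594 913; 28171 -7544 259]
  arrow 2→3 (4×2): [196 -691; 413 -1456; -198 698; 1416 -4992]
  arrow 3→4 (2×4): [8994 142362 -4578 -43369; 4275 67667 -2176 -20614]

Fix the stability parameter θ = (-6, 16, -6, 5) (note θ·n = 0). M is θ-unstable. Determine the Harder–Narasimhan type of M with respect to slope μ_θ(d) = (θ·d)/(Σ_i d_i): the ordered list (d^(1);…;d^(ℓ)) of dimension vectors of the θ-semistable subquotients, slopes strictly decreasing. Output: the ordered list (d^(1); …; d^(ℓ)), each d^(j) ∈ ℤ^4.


Barcode: M ≅ I[1,1], I[1,3], I[1,4], I[3,3], I[3,4]. HN layers by μ_θ (2 steps, strictly decreasing):
  μ^(1)=5; μ^(2)=-6

((0, 2, 2, 2); (3, 0, 2, 0))


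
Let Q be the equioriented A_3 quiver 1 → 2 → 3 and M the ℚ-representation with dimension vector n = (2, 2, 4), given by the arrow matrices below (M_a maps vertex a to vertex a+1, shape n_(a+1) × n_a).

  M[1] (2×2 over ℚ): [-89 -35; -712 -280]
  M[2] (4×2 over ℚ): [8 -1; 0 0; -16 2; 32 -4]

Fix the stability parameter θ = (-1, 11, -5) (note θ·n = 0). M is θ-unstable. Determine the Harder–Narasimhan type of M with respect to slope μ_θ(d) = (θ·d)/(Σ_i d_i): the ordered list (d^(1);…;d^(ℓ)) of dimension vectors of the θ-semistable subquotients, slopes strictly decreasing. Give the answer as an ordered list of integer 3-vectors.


Barcode: M ≅ I[1,1], I[1,2], I[2,3], I[3,3]^3. HN layers by μ_θ (4 steps, strictly decreasing):
  μ^(1)=11; μ^(2)=3; μ^(3)=-1; μ^(4)=-5

((0, 1, 0); (0, 1, 1); (2, 0, 0); (0, 0, 3))


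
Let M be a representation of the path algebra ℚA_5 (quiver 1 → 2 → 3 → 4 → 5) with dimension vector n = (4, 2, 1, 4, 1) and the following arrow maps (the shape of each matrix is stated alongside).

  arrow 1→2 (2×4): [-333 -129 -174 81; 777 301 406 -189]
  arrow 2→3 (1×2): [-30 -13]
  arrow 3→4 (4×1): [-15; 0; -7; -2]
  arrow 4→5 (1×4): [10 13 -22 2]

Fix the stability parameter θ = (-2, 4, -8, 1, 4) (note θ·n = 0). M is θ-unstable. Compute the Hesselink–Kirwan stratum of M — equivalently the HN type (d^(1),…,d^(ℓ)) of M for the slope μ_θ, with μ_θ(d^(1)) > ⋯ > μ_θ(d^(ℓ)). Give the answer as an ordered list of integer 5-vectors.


Via rank(M_{q-1}∘⋯∘M_p): M ≅ I[1,1]^3, I[1,4], I[2,2], I[4,4]^2, I[4,5].
μ_θ-semistable layers: μ^(1)=4; μ^(2)=1; μ^(3)=-2

((0, 1, 0, 0, 1); (0, 0, 0, 4, 0); (4, 1, 1, 0, 0))


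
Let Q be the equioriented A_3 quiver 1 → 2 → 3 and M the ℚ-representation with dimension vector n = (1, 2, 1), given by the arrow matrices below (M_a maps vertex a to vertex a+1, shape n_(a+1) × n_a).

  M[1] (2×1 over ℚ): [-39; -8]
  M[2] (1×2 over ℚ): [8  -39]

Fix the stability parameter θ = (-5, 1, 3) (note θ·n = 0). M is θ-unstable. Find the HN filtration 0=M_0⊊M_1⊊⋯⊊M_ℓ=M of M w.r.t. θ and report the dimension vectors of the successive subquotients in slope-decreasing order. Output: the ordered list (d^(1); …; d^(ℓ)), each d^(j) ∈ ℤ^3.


Barcode: M ≅ I[1,2], I[2,3]. HN layers by μ_θ (3 steps, strictly decreasing):
  μ^(1)=3; μ^(2)=1; μ^(3)=-5

((0, 0, 1); (0, 2, 0); (1, 0, 0))


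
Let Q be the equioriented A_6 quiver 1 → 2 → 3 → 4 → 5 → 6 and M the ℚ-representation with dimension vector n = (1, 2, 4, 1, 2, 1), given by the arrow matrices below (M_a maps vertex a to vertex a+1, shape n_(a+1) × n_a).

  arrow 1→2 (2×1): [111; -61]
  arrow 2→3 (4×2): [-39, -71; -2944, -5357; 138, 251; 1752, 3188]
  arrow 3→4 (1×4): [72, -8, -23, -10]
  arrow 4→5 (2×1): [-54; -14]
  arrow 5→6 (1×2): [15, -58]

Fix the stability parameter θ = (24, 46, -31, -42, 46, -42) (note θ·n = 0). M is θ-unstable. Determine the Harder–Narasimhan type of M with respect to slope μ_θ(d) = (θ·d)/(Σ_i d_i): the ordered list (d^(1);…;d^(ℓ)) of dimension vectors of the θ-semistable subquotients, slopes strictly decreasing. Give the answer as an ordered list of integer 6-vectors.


Interval decomposition of M: I[1,6], I[2,3], I[3,3]^2, I[5,5].
HN type (ℓ=5): μ^(1)=46; μ^(2)=15/2; μ^(3)=2; μ^(4)=-3/4; μ^(5)=-31

((0, 0, 0, 0, 1, 0); (0, 1, 1, 0, 0, 0); (0, 0, 0, 0, 1, 1); (1, 1, 1, 1, 0, 0); (0, 0, 2, 0, 0, 0))


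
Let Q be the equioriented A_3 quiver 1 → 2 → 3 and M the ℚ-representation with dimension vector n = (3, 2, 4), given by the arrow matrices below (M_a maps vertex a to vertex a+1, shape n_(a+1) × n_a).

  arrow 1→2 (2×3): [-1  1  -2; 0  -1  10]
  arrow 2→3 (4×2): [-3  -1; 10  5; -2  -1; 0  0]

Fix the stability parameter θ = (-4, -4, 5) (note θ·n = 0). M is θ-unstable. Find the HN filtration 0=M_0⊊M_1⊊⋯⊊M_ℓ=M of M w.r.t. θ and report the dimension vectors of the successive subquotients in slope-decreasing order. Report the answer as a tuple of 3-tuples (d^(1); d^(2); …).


Via rank(M_{q-1}∘⋯∘M_p): M ≅ I[1,1], I[1,3]^2, I[3,3]^2.
μ_θ-semistable layers: μ^(1)=5; μ^(2)=-4

((0, 0, 4); (3, 2, 0))


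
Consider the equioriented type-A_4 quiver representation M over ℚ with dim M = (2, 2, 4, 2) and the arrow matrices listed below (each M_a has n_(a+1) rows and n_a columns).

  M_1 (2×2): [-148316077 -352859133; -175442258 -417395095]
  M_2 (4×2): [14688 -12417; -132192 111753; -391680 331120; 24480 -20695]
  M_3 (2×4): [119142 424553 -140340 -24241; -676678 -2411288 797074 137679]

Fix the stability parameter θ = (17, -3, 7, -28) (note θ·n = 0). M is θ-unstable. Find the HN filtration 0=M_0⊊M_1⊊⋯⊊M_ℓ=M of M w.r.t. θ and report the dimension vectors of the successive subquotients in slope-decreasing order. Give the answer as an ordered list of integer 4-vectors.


Via rank(M_{q-1}∘⋯∘M_p): M ≅ I[1,2], I[1,4], I[3,3]^2, I[3,4].
μ_θ-semistable layers: μ^(1)=7; μ^(2)=-7/4; μ^(3)=-21/2

((1, 1, 2, 0); (1, 1, 1, 1); (0, 0, 1, 1))


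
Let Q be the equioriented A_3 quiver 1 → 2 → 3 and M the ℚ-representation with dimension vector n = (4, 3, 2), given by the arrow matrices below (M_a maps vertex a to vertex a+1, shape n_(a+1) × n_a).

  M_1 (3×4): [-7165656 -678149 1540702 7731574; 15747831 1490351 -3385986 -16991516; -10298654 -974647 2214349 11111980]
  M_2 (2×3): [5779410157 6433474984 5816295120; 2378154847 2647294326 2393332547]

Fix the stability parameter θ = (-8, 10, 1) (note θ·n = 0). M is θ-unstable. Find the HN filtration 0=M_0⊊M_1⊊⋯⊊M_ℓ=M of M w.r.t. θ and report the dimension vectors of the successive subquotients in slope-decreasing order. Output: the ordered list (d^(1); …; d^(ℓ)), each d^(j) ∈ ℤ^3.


Via rank(M_{q-1}∘⋯∘M_p): M ≅ I[1,1], I[1,2], I[1,3]^2.
μ_θ-semistable layers: μ^(1)=10; μ^(2)=11/2; μ^(3)=-8

((0, 1, 0); (0, 2, 2); (4, 0, 0))


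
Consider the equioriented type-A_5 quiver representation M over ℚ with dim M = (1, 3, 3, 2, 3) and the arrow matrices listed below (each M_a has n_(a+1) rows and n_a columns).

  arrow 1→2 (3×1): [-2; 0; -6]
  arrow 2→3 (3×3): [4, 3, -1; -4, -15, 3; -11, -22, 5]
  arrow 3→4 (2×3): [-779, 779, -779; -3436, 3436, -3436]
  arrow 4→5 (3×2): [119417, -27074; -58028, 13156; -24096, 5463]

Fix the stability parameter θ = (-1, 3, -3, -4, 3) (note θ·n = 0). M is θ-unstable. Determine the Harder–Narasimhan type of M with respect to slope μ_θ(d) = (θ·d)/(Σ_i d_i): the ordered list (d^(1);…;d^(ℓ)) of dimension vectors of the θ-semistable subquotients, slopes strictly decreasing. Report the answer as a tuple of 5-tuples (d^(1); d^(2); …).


Interval decomposition of M: I[1,3], I[2,3], I[2,5], I[4,5], I[5,5].
HN type (ℓ=5): μ^(1)=3; μ^(2)=0; μ^(3)=-1; μ^(4)=-4/3; μ^(5)=-4

((0, 0, 0, 0, 3); (0, 2, 2, 0, 0); (1, 0, 0, 0, 0); (0, 1, 1, 1, 0); (0, 0, 0, 1, 0))


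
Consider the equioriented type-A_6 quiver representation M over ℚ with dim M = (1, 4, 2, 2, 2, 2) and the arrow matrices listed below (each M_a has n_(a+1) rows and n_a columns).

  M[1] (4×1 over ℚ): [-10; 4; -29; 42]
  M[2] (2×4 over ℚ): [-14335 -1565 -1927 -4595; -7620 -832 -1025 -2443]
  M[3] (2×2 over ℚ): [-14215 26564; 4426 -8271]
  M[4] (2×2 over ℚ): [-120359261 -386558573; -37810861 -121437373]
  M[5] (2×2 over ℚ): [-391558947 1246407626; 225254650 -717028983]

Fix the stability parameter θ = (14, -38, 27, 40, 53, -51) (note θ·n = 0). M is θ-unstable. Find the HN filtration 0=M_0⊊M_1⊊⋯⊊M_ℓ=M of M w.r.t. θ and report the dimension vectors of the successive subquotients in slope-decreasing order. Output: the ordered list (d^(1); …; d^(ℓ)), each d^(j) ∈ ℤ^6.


Via rank(M_{q-1}∘⋯∘M_p): M ≅ I[1,4], I[2,2]^2, I[2,6], I[5,6].
μ_θ-semistable layers: μ^(1)=40; μ^(2)=27; μ^(3)=69/4; μ^(4)=1; μ^(5)=-12; μ^(6)=-38

((0, 0, 0, 1, 0, 0); (0, 0, 1, 0, 0, 0); (0, 0, 1, 1, 1, 1); (0, 0, 0, 0, 1, 1); (1, 1, 0, 0, 0, 0); (0, 3, 0, 0, 0, 0))


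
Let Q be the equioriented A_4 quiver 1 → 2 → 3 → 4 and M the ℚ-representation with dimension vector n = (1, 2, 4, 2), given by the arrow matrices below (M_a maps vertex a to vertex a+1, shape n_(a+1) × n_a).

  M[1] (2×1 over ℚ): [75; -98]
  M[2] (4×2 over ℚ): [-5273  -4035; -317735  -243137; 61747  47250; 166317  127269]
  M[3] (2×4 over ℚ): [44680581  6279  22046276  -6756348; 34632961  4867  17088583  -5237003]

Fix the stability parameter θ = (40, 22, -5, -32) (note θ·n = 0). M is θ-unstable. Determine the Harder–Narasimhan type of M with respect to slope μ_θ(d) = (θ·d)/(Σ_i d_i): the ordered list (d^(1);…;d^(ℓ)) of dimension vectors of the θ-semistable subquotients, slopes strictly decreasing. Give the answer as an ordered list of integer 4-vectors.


Interval decomposition of M: I[1,4], I[2,4], I[3,3]^2.
HN type (ℓ=2): μ^(1)=25/4; μ^(2)=-5

((1, 1, 1, 1); (0, 1, 3, 1))


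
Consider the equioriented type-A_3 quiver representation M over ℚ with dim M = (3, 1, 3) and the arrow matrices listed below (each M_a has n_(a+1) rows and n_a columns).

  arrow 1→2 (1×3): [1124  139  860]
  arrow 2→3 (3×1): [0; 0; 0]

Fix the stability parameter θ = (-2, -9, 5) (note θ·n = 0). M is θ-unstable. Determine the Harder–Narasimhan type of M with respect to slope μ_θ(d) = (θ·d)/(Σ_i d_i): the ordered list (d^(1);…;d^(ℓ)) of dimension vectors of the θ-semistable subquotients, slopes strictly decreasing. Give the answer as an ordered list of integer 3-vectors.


Via rank(M_{q-1}∘⋯∘M_p): M ≅ I[1,1]^2, I[1,2], I[3,3]^3.
μ_θ-semistable layers: μ^(1)=5; μ^(2)=-2; μ^(3)=-11/2

((0, 0, 3); (2, 0, 0); (1, 1, 0))


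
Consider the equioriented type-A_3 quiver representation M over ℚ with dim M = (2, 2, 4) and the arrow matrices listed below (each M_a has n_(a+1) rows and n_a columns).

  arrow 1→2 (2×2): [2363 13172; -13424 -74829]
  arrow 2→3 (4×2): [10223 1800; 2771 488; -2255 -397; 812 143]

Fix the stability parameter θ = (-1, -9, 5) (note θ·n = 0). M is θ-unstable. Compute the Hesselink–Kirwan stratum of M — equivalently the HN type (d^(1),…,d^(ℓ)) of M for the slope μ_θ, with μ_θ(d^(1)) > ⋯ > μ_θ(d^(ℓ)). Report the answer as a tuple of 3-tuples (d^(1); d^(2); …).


Via rank(M_{q-1}∘⋯∘M_p): M ≅ I[1,3]^2, I[3,3]^2.
μ_θ-semistable layers: μ^(1)=5; μ^(2)=-5

((0, 0, 4); (2, 2, 0))


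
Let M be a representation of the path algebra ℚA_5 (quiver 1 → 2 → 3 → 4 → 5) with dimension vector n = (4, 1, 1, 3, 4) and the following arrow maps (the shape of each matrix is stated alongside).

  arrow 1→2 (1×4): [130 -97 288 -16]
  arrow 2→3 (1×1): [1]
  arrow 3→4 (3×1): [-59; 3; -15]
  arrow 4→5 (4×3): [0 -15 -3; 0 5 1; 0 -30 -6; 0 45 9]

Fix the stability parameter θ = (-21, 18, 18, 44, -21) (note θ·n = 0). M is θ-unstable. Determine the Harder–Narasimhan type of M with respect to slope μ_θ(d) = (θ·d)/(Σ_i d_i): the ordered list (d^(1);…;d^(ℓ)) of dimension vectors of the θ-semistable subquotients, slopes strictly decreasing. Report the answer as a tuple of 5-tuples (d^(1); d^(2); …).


Via rank(M_{q-1}∘⋯∘M_p): M ≅ I[1,1]^3, I[1,4], I[4,4], I[4,5], I[5,5]^3.
μ_θ-semistable layers: μ^(1)=44; μ^(2)=18; μ^(3)=23/2; μ^(4)=-21

((0, 0, 0, 2, 0); (0, 1, 1, 0, 0); (0, 0, 0, 1, 1); (4, 0, 0, 0, 3))


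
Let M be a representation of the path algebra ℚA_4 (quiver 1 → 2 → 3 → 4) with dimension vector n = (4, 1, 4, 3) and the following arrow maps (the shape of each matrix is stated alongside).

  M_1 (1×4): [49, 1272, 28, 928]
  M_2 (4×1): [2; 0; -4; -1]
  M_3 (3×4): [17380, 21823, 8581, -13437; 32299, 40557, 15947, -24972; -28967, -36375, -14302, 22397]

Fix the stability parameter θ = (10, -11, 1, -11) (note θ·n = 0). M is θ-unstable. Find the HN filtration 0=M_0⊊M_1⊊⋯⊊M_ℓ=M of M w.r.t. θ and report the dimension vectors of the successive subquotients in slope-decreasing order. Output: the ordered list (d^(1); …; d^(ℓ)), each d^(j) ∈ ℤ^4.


Via rank(M_{q-1}∘⋯∘M_p): M ≅ I[1,1]^3, I[1,4], I[3,3], I[3,4]^2.
μ_θ-semistable layers: μ^(1)=10; μ^(2)=1; μ^(3)=-11/4; μ^(4)=-5

((3, 0, 0, 0); (0, 0, 1, 0); (1, 1, 1, 1); (0, 0, 2, 2))


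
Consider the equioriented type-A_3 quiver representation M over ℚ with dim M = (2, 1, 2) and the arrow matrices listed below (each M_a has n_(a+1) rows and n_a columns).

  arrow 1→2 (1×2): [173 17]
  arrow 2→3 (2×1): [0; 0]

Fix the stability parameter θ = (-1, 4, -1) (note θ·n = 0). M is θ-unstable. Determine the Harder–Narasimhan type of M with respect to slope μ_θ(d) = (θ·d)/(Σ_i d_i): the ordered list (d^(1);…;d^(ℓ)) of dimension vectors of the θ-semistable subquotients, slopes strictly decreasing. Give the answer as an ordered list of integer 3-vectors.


Via rank(M_{q-1}∘⋯∘M_p): M ≅ I[1,1], I[1,2], I[3,3]^2.
μ_θ-semistable layers: μ^(1)=4; μ^(2)=-1

((0, 1, 0); (2, 0, 2))


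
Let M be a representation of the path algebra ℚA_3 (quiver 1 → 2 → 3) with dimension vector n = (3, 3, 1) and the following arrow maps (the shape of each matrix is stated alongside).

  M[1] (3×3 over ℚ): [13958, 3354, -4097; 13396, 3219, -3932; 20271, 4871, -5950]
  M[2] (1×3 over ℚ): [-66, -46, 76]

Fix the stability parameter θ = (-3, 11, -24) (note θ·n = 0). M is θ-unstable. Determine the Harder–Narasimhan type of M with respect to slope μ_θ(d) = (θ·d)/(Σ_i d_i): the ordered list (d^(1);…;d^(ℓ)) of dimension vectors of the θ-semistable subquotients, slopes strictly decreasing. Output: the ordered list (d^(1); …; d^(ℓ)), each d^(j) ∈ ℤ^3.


Interval decomposition of M: I[1,2]^2, I[1,3].
HN type (ℓ=3): μ^(1)=11; μ^(2)=-3; μ^(3)=-16/3

((0, 2, 0); (2, 0, 0); (1, 1, 1))


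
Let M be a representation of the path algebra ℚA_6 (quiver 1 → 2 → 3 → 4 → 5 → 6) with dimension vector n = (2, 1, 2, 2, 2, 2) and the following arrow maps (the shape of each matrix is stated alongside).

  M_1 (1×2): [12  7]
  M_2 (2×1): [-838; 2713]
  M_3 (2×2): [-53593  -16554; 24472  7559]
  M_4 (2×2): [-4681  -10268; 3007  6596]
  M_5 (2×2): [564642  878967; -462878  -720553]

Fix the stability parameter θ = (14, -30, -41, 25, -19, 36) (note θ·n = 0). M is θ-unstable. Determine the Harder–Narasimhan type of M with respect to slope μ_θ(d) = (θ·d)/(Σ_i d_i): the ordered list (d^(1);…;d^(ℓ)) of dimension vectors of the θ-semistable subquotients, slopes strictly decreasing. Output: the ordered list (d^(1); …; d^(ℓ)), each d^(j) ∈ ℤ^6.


Interval decomposition of M: I[1,1], I[1,4], I[3,6], I[5,5], I[6,6].
HN type (ℓ=6): μ^(1)=36; μ^(2)=25; μ^(3)=14; μ^(4)=3; μ^(5)=-19; μ^(6)=-41

((0, 0, 0, 0, 0, 2); (0, 0, 0, 1, 0, 0); (1, 0, 0, 0, 0, 0); (0, 0, 0, 1, 1, 0); (1, 1, 1, 0, 1, 0); (0, 0, 1, 0, 0, 0))


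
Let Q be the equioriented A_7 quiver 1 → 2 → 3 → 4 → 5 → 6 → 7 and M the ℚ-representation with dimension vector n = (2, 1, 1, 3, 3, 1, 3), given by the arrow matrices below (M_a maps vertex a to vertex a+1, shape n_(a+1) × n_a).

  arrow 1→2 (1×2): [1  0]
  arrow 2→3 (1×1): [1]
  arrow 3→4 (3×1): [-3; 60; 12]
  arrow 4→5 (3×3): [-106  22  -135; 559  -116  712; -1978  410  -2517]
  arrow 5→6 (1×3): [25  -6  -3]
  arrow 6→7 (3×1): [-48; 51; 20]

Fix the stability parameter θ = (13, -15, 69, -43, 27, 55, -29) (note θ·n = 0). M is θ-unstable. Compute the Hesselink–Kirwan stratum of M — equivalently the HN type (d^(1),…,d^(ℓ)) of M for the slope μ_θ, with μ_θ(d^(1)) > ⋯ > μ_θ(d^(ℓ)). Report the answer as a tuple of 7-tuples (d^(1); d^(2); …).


Via rank(M_{q-1}∘⋯∘M_p): M ≅ I[1,1], I[1,7], I[4,5]^2, I[7,7]^2.
μ_θ-semistable layers: μ^(1)=27; μ^(2)=53/3; μ^(3)=13; μ^(4)=-1; μ^(5)=-29; μ^(6)=-43

((0, 0, 0, 0, 2, 0, 0); (0, 0, 0, 0, 1, 1, 1); (1, 0, 1, 1, 0, 0, 0); (1, 1, 0, 0, 0, 0, 0); (0, 0, 0, 0, 0, 0, 2); (0, 0, 0, 2, 0, 0, 0))


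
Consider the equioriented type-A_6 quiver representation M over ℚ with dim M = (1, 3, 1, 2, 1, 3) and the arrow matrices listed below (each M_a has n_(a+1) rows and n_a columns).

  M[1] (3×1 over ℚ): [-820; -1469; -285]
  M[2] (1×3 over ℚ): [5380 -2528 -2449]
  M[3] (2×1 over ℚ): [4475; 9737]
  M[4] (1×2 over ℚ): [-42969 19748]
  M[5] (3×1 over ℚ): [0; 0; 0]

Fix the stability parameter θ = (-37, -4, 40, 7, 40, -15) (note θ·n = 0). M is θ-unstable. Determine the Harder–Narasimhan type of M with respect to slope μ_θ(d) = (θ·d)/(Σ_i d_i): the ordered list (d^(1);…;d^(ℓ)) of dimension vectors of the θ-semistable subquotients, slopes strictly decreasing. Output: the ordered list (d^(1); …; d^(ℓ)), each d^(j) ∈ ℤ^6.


Interval decomposition of M: I[1,5], I[2,2]^2, I[4,4], I[6,6]^3.
HN type (ℓ=6): μ^(1)=40; μ^(2)=47/2; μ^(3)=7; μ^(4)=-4; μ^(5)=-15; μ^(6)=-37

((0, 0, 0, 0, 1, 0); (0, 0, 1, 1, 0, 0); (0, 0, 0, 1, 0, 0); (0, 3, 0, 0, 0, 0); (0, 0, 0, 0, 0, 3); (1, 0, 0, 0, 0, 0))


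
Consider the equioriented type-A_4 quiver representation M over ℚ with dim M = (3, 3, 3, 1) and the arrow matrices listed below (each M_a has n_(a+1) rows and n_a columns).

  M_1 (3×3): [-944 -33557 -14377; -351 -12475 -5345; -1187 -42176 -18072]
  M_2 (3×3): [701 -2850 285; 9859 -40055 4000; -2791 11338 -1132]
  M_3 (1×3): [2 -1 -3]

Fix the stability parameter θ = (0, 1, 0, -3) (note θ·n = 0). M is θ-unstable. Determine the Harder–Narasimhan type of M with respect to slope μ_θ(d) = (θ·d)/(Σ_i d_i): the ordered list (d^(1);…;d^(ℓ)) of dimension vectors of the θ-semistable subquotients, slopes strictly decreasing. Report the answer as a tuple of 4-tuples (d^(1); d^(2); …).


Barcode: M ≅ I[1,3]^2, I[1,4]. HN layers by μ_θ (3 steps, strictly decreasing):
  μ^(1)=1/2; μ^(2)=0; μ^(3)=-1/2

((0, 2, 2, 0); (2, 0, 0, 0); (1, 1, 1, 1))


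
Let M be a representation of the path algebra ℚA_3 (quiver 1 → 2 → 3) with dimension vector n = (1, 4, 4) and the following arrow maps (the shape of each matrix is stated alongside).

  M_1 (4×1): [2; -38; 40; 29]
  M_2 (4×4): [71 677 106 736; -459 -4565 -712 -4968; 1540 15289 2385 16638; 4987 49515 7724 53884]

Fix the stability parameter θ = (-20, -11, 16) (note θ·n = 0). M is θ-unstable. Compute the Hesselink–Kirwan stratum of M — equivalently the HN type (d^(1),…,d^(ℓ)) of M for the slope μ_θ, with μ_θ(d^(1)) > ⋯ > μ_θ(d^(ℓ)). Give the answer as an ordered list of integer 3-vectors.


Via rank(M_{q-1}∘⋯∘M_p): M ≅ I[1,2], I[2,3]^3, I[3,3].
μ_θ-semistable layers: μ^(1)=16; μ^(2)=-11; μ^(3)=-20

((0, 0, 4); (0, 4, 0); (1, 0, 0))


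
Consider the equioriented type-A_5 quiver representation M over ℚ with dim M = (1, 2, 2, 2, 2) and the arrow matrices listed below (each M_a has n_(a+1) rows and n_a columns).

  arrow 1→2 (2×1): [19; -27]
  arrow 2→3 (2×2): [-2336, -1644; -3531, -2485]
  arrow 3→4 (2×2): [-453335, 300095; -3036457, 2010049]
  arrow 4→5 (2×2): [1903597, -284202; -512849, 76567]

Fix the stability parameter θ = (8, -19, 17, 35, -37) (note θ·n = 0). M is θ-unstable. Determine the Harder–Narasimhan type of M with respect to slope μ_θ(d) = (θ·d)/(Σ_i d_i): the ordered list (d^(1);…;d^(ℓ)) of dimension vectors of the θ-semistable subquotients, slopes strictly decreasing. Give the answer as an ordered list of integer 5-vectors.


Via rank(M_{q-1}∘⋯∘M_p): M ≅ I[1,5], I[2,3], I[4,5].
μ_θ-semistable layers: μ^(1)=17; μ^(2)=5; μ^(3)=-1; μ^(4)=-11/2; μ^(5)=-19

((0, 0, 1, 0, 0); (0, 0, 1, 1, 1); (0, 0, 0, 1, 1); (1, 1, 0, 0, 0); (0, 1, 0, 0, 0))


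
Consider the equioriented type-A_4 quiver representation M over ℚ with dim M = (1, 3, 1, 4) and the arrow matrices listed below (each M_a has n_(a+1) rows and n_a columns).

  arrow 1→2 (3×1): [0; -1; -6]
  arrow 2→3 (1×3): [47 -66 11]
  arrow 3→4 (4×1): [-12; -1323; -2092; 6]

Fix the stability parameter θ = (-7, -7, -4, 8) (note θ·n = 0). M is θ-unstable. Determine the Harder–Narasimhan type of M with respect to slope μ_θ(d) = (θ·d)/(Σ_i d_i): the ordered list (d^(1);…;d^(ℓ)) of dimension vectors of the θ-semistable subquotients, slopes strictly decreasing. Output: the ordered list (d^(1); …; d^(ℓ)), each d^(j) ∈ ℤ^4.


Interval decomposition of M: I[1,2], I[2,2], I[2,4], I[4,4]^3.
HN type (ℓ=3): μ^(1)=8; μ^(2)=-4; μ^(3)=-7

((0, 0, 0, 4); (0, 0, 1, 0); (1, 3, 0, 0))


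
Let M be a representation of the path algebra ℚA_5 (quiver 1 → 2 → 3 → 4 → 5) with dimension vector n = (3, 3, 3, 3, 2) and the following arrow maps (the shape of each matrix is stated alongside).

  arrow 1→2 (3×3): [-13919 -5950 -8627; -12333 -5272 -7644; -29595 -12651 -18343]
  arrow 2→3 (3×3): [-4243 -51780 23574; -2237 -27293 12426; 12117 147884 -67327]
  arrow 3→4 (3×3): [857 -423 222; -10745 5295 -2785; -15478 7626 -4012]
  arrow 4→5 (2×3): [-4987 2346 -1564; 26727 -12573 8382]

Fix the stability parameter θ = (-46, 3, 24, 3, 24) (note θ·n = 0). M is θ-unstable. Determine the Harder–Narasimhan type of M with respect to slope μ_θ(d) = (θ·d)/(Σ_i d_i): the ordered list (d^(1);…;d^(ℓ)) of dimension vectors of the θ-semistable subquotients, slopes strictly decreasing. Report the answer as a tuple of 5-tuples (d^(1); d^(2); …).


Via rank(M_{q-1}∘⋯∘M_p): M ≅ I[1,3], I[1,5]^2, I[4,4].
μ_θ-semistable layers: μ^(1)=24; μ^(2)=27/2; μ^(3)=3; μ^(4)=-46

((0, 0, 1, 0, 2); (0, 0, 2, 2, 0); (0, 3, 0, 1, 0); (3, 0, 0, 0, 0))


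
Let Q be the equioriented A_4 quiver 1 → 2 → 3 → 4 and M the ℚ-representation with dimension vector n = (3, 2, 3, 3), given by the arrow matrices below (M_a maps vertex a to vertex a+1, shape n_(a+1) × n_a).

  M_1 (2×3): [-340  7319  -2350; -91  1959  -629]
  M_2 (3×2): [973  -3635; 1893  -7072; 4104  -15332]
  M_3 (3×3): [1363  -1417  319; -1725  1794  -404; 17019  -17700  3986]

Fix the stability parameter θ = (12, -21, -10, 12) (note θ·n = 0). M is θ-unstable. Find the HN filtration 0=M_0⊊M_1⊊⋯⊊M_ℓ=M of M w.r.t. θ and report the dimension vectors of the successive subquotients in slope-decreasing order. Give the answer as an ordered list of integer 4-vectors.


Via rank(M_{q-1}∘⋯∘M_p): M ≅ I[1,1], I[1,4]^2, I[3,3], I[4,4].
μ_θ-semistable layers: μ^(1)=12; μ^(2)=-19/3; μ^(3)=-10

((1, 0, 0, 3); (2, 2, 2, 0); (0, 0, 1, 0))


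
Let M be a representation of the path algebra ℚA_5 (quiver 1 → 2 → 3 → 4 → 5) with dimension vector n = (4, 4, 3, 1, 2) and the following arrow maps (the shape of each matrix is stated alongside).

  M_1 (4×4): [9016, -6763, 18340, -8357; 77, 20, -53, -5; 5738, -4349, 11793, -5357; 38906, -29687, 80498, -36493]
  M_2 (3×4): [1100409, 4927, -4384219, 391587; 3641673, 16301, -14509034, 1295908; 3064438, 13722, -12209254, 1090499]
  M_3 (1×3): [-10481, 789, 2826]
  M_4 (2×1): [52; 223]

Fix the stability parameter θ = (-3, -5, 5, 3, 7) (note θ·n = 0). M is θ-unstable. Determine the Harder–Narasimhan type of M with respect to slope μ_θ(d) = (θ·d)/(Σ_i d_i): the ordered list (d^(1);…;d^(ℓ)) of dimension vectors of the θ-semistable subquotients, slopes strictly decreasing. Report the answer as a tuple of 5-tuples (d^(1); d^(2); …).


Via rank(M_{q-1}∘⋯∘M_p): M ≅ I[1,2], I[1,3]^2, I[1,5], I[5,5].
μ_θ-semistable layers: μ^(1)=7; μ^(2)=5; μ^(3)=4; μ^(4)=-4

((0, 0, 0, 0, 2); (0, 0, 2, 0, 0); (0, 0, 1, 1, 0); (4, 4, 0, 0, 0))


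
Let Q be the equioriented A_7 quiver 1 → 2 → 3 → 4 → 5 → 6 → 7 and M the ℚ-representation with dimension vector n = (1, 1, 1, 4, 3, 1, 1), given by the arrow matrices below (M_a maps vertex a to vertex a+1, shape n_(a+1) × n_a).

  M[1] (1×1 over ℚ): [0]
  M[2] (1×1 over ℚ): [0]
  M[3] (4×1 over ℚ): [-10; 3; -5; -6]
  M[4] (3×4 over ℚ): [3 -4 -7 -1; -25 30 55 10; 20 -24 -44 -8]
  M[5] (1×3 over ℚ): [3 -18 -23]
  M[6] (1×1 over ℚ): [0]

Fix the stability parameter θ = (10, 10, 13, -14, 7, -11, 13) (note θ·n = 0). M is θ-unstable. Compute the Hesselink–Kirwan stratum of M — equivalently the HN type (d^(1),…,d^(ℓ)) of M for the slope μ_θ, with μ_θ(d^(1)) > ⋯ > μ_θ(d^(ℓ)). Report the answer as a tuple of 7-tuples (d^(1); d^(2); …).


Barcode: M ≅ I[1,1], I[2,2], I[3,6], I[4,4]^2, I[4,5], I[5,5], I[7,7]. HN layers by μ_θ (5 steps, strictly decreasing):
  μ^(1)=13; μ^(2)=10; μ^(3)=7; μ^(4)=-5/4; μ^(5)=-14

((0, 0, 0, 0, 0, 0, 1); (1, 1, 0, 0, 0, 0, 0); (0, 0, 0, 0, 2, 0, 0); (0, 0, 1, 1, 1, 1, 0); (0, 0, 0, 3, 0, 0, 0))


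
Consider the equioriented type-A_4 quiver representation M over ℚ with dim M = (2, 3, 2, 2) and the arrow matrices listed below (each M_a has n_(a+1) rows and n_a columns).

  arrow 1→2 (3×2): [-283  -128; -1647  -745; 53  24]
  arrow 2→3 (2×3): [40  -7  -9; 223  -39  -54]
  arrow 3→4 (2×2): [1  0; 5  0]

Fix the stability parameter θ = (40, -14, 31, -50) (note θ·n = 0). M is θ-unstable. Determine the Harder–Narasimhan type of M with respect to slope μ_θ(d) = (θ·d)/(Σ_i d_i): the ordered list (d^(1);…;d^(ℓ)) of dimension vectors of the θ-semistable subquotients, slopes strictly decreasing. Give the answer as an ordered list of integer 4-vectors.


Via rank(M_{q-1}∘⋯∘M_p): M ≅ I[1,3], I[1,4], I[2,2], I[4,4].
μ_θ-semistable layers: μ^(1)=31; μ^(2)=13; μ^(3)=7/4; μ^(4)=-14; μ^(5)=-50

((0, 0, 1, 0); (1, 1, 0, 0); (1, 1, 1, 1); (0, 1, 0, 0); (0, 0, 0, 1))


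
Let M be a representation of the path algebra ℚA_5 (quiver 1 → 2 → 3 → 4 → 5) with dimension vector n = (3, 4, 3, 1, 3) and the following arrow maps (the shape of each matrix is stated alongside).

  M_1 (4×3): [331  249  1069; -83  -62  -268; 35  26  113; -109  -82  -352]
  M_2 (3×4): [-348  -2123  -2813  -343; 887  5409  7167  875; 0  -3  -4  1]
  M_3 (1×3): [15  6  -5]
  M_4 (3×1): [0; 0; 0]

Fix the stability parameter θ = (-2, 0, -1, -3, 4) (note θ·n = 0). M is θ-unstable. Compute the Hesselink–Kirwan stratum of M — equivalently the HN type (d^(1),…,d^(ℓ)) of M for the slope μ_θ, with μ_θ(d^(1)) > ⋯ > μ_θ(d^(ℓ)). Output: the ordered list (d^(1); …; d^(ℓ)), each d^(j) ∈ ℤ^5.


Barcode: M ≅ I[1,2], I[1,3], I[1,4], I[2,3], I[5,5]^3. HN layers by μ_θ (5 steps, strictly decreasing):
  μ^(1)=4; μ^(2)=0; μ^(3)=-1/2; μ^(4)=-4/3; μ^(5)=-2

((0, 0, 0, 0, 3); (0, 1, 0, 0, 0); (0, 2, 2, 0, 0); (0, 1, 1, 1, 0); (3, 0, 0, 0, 0))


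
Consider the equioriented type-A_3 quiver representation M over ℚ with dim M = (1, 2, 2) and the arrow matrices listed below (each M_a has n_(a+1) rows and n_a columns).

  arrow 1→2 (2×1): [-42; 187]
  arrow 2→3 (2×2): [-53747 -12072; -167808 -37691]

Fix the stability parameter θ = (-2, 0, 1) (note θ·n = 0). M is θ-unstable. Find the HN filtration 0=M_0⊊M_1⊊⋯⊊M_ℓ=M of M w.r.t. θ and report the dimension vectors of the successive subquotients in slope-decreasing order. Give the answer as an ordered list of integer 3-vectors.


Barcode: M ≅ I[1,3], I[2,3]. HN layers by μ_θ (3 steps, strictly decreasing):
  μ^(1)=1; μ^(2)=0; μ^(3)=-2

((0, 0, 2); (0, 2, 0); (1, 0, 0))


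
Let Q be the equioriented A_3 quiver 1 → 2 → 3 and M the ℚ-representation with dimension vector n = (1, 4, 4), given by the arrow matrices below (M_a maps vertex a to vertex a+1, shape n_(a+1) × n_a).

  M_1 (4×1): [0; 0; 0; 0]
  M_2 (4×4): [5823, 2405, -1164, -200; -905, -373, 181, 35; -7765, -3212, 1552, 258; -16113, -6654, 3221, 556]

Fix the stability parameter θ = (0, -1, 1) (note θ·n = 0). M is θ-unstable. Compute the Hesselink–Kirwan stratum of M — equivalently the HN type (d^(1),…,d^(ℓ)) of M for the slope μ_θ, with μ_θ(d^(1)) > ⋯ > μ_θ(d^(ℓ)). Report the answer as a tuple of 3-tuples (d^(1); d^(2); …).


Via rank(M_{q-1}∘⋯∘M_p): M ≅ I[1,1], I[2,3]^4.
μ_θ-semistable layers: μ^(1)=1; μ^(2)=0; μ^(3)=-1

((0, 0, 4); (1, 0, 0); (0, 4, 0))


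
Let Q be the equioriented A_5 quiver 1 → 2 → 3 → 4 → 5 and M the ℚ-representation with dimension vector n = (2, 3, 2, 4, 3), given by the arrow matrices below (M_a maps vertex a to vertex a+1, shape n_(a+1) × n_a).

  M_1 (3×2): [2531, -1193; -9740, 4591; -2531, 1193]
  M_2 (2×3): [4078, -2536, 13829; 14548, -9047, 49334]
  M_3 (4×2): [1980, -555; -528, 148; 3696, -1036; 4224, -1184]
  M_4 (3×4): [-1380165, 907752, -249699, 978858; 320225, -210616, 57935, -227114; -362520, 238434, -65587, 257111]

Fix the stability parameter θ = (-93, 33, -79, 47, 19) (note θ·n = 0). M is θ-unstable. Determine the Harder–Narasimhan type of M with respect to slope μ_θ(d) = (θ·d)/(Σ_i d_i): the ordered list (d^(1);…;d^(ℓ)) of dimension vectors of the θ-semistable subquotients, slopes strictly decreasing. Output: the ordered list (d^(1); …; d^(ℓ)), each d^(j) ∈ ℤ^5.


Barcode: M ≅ I[1,3], I[1,5], I[2,2], I[4,4]^2, I[4,5], I[5,5]. HN layers by μ_θ (5 steps, strictly decreasing):
  μ^(1)=47; μ^(2)=33; μ^(3)=19; μ^(4)=-23; μ^(5)=-93

((0, 0, 0, 2, 0); (0, 1, 0, 2, 2); (0, 0, 0, 0, 1); (0, 2, 2, 0, 0); (2, 0, 0, 0, 0))


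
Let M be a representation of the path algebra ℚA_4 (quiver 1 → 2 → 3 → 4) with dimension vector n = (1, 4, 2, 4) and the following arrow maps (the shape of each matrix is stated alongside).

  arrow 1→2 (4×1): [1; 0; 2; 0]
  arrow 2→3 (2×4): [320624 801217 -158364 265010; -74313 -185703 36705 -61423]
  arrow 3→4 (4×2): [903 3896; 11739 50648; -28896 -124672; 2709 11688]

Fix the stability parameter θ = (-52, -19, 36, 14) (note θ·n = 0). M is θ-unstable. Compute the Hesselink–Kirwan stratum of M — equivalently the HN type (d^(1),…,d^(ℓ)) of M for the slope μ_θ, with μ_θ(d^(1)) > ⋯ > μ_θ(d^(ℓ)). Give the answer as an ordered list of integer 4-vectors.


Via rank(M_{q-1}∘⋯∘M_p): M ≅ I[1,3], I[2,2]^2, I[2,4], I[4,4]^3.
μ_θ-semistable layers: μ^(1)=36; μ^(2)=25; μ^(3)=14; μ^(4)=-19; μ^(5)=-52

((0, 0, 1, 0); (0, 0, 1, 1); (0, 0, 0, 3); (0, 4, 0, 0); (1, 0, 0, 0))


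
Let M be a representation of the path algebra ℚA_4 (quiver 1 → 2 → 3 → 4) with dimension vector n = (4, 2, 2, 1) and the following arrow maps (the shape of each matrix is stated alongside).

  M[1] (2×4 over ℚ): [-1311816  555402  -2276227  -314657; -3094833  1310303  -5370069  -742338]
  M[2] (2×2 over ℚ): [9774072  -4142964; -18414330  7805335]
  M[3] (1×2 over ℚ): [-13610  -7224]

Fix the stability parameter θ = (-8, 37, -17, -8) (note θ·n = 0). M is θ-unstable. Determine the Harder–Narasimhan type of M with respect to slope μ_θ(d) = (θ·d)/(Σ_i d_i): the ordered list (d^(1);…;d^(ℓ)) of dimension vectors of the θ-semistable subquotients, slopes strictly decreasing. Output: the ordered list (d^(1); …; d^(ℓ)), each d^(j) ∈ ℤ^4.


Interval decomposition of M: I[1,1]^2, I[1,2], I[1,3], I[3,4].
HN type (ℓ=4): μ^(1)=37; μ^(2)=10; μ^(3)=-8; μ^(4)=-17

((0, 1, 0, 0); (0, 1, 1, 0); (4, 0, 0, 1); (0, 0, 1, 0))


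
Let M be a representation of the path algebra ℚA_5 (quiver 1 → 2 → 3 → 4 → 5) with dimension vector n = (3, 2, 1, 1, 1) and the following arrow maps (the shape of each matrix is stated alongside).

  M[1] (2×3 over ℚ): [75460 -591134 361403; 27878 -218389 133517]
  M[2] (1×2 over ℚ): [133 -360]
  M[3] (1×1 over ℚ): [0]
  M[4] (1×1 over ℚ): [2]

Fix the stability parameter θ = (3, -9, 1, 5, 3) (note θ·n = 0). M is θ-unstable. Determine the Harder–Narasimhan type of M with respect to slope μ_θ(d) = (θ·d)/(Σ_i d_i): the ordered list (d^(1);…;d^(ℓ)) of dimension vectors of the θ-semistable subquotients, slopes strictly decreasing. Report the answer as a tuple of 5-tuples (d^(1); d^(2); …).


Interval decomposition of M: I[1,1], I[1,2], I[1,3], I[4,5].
HN type (ℓ=4): μ^(1)=4; μ^(2)=3; μ^(3)=1; μ^(4)=-3

((0, 0, 0, 1, 1); (1, 0, 0, 0, 0); (0, 0, 1, 0, 0); (2, 2, 0, 0, 0))


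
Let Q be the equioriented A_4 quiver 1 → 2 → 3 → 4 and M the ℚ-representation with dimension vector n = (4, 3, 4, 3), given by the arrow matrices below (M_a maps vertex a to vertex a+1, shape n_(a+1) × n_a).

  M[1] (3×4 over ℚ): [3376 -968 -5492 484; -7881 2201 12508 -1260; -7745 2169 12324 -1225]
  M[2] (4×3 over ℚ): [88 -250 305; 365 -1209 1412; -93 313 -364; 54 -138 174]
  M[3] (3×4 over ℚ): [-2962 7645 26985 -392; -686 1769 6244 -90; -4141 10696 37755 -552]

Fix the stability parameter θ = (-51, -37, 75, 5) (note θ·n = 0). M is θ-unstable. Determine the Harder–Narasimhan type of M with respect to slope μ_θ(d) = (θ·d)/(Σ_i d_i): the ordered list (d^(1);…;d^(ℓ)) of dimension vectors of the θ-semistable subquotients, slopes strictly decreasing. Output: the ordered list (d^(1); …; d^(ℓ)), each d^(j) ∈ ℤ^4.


Barcode: M ≅ I[1,1], I[1,2], I[1,4]^2, I[3,3], I[3,4]. HN layers by μ_θ (4 steps, strictly decreasing):
  μ^(1)=75; μ^(2)=40; μ^(3)=-37; μ^(4)=-51

((0, 0, 1, 0); (0, 0, 3, 3); (0, 3, 0, 0); (4, 0, 0, 0))


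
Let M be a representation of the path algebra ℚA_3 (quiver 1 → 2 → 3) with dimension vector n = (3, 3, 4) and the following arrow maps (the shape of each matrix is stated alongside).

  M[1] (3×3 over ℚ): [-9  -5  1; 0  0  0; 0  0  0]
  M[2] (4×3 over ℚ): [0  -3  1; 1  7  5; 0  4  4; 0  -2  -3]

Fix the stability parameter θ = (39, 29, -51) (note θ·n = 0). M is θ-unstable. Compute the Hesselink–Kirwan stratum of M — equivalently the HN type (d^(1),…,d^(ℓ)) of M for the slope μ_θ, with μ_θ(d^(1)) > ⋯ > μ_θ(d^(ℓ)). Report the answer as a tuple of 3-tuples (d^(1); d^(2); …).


Interval decomposition of M: I[1,1]^2, I[1,3], I[2,3]^2, I[3,3].
HN type (ℓ=4): μ^(1)=39; μ^(2)=17/3; μ^(3)=-11; μ^(4)=-51

((2, 0, 0); (1, 1, 1); (0, 2, 2); (0, 0, 1))


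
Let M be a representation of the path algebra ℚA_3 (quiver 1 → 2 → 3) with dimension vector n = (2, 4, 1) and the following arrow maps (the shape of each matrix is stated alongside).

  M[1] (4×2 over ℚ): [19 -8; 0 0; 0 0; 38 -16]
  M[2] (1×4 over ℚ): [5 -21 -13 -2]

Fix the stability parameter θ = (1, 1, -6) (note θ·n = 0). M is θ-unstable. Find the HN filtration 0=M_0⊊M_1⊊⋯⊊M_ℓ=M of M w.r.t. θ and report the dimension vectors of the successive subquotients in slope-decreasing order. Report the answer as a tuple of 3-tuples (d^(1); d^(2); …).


Interval decomposition of M: I[1,1], I[1,3], I[2,2]^3.
HN type (ℓ=2): μ^(1)=1; μ^(2)=-4/3

((1, 3, 0); (1, 1, 1))


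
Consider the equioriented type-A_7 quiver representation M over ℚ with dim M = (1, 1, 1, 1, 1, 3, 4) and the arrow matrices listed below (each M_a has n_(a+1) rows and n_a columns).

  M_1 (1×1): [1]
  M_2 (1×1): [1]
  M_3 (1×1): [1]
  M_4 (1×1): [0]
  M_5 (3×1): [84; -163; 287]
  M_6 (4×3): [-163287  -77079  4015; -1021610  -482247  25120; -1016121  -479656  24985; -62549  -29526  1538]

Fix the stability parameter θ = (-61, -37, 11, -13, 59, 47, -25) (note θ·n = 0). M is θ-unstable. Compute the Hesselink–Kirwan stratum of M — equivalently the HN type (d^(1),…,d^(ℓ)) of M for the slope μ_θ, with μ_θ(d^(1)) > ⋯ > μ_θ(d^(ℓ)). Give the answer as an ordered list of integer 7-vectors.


Interval decomposition of M: I[1,4], I[5,7], I[6,7]^2, I[7,7].
HN type (ℓ=6): μ^(1)=27; μ^(2)=11; μ^(3)=-1; μ^(4)=-25; μ^(5)=-37; μ^(6)=-61

((0, 0, 0, 0, 1, 1, 1); (0, 0, 0, 0, 0, 2, 2); (0, 0, 1, 1, 0, 0, 0); (0, 0, 0, 0, 0, 0, 1); (0, 1, 0, 0, 0, 0, 0); (1, 0, 0, 0, 0, 0, 0))
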